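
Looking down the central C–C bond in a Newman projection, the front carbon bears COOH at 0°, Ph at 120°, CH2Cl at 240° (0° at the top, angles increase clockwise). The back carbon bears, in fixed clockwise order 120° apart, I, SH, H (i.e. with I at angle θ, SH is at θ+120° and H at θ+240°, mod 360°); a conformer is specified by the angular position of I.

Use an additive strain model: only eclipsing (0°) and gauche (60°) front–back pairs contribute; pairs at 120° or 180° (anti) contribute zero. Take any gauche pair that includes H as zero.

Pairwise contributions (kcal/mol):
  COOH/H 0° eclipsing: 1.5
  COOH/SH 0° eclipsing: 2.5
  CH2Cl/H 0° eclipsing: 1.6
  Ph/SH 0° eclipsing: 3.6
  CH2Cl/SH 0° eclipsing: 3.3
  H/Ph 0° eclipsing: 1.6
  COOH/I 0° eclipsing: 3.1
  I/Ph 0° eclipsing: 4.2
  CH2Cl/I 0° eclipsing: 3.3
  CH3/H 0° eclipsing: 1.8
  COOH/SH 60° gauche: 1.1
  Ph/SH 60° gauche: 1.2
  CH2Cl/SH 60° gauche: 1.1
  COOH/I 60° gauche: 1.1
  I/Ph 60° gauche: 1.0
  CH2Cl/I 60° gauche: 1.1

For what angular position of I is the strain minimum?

I at 0° (eclipsed): COOH(0°)/I(0°) eclipsed 3.1; Ph(120°)/SH(120°) eclipsed 3.6; CH2Cl(240°)/H(240°) eclipsed 1.6 → 8.3 kcal/mol.
I at 60° (staggered): COOH(0°)/I(60°) gauche 1.1; Ph(120°)/I(60°) gauche 1.0; Ph(120°)/SH(180°) gauche 1.2; CH2Cl(240°)/SH(180°) gauche 1.1 → 4.4 kcal/mol.
I at 120° (eclipsed): COOH(0°)/H(0°) eclipsed 1.5; Ph(120°)/I(120°) eclipsed 4.2; CH2Cl(240°)/SH(240°) eclipsed 3.3 → 9.0 kcal/mol.
I at 180° (staggered): COOH(0°)/SH(300°) gauche 1.1; Ph(120°)/I(180°) gauche 1.0; CH2Cl(240°)/I(180°) gauche 1.1; CH2Cl(240°)/SH(300°) gauche 1.1 → 4.3 kcal/mol.
I at 240° (eclipsed): COOH(0°)/SH(0°) eclipsed 2.5; Ph(120°)/H(120°) eclipsed 1.6; CH2Cl(240°)/I(240°) eclipsed 3.3 → 7.4 kcal/mol.
I at 300° (staggered): COOH(0°)/I(300°) gauche 1.1; COOH(0°)/SH(60°) gauche 1.1; Ph(120°)/SH(60°) gauche 1.2; CH2Cl(240°)/I(300°) gauche 1.1 → 4.5 kcal/mol.
The minimum (4.3 kcal/mol) occurs with I at 180°.

180°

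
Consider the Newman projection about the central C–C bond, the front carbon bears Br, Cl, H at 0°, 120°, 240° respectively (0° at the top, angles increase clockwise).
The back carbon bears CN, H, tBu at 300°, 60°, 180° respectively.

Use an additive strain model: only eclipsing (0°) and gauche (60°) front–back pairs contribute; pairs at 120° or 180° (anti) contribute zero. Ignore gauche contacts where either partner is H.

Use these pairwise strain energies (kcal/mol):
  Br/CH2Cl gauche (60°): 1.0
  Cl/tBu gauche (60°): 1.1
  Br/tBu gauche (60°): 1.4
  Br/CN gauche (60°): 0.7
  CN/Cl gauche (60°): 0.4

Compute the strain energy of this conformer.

1.8 kcal/mol

This conformer (staggered): Br(0°)/CN(300°) gauche 0.7; Cl(120°)/tBu(180°) gauche 1.1 → 1.8 kcal/mol.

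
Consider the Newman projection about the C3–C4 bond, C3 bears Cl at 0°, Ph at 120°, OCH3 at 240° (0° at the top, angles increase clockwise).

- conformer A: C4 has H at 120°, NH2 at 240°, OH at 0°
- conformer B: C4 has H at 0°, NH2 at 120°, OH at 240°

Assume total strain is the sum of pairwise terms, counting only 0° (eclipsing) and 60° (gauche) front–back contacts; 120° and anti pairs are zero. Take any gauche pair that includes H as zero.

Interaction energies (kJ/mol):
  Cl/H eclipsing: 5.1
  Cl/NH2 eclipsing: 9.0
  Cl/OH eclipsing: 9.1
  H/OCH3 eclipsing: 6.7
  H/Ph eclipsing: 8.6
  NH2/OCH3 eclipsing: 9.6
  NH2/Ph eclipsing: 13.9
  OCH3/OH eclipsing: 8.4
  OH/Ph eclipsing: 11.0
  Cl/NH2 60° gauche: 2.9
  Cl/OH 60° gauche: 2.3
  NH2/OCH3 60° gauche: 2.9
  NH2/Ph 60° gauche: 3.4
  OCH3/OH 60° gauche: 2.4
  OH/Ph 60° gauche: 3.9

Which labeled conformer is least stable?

B

A is eclipsed. Cl at 0° is eclipsed with OH at 0° (9.1); Ph at 120° is eclipsed with H at 120° (8.6); OCH3 at 240° is eclipsed with NH2 at 240° (9.6). Total 27.3 kJ/mol.
B is eclipsed. Cl at 0° is eclipsed with H at 0° (5.1); Ph at 120° is eclipsed with NH2 at 120° (13.9); OCH3 at 240° is eclipsed with OH at 240° (8.4). Total 27.4 kJ/mol.
B has the highest total (27.4 kJ/mol).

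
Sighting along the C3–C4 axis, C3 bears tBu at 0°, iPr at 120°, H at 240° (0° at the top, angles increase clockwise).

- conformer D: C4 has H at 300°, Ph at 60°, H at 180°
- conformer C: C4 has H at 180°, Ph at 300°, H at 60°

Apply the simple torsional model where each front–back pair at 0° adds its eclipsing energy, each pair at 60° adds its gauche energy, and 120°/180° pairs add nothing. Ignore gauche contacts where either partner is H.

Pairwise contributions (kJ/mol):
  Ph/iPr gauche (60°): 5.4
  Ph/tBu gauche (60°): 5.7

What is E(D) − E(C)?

D (staggered): tBu–Ph gauche, iPr–Ph gauche; 5.7 + 5.4 = 11.1 kJ/mol.
C (staggered): tBu–Ph gauche; 5.7 = 5.7 kJ/mol.
E(D) − E(C) = 11.1 − 5.7 = +5.4 kJ/mol.

+5.4 kJ/mol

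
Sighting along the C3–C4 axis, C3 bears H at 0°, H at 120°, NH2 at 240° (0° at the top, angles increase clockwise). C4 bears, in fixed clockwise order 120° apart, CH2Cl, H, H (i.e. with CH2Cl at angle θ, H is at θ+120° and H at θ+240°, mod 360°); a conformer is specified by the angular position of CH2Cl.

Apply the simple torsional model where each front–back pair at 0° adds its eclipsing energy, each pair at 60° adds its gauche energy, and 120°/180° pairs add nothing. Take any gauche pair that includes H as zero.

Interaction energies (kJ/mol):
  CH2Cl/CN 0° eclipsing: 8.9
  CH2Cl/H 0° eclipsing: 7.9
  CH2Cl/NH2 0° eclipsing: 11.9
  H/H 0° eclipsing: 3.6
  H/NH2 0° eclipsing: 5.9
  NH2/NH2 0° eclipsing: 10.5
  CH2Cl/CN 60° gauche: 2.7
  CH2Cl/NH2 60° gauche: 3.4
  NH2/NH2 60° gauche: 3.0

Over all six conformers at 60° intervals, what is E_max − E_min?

19.1 kJ/mol

CH2Cl at 0° (eclipsed): H(0°)/CH2Cl(0°) eclipsed 7.9; H(120°)/H(120°) eclipsed 3.6; NH2(240°)/H(240°) eclipsed 5.9 → 17.4 kJ/mol.
CH2Cl at 60° (staggered): no non-H gauche contacts → 0.0 kJ/mol.
CH2Cl at 120° (eclipsed): H(0°)/H(0°) eclipsed 3.6; H(120°)/CH2Cl(120°) eclipsed 7.9; NH2(240°)/H(240°) eclipsed 5.9 → 17.4 kJ/mol.
CH2Cl at 180° (staggered): NH2(240°)/CH2Cl(180°) gauche 3.4 → 3.4 kJ/mol.
CH2Cl at 240° (eclipsed): H(0°)/H(0°) eclipsed 3.6; H(120°)/H(120°) eclipsed 3.6; NH2(240°)/CH2Cl(240°) eclipsed 11.9 → 19.1 kJ/mol.
CH2Cl at 300° (staggered): NH2(240°)/CH2Cl(300°) gauche 3.4 → 3.4 kJ/mol.
Max at 240° (19.1 kJ/mol), min at 60° (0.0 kJ/mol); barrier = 19.1 kJ/mol.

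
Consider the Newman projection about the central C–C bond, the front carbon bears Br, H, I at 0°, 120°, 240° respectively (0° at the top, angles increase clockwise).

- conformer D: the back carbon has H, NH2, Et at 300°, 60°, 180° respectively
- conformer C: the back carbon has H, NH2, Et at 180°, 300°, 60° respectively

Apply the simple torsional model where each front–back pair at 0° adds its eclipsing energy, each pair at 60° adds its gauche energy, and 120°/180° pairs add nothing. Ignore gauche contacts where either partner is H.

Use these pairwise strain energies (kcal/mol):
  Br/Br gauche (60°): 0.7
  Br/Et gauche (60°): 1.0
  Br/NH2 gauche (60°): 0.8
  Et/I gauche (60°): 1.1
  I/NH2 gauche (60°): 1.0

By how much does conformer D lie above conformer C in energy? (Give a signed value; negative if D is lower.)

-0.9 kcal/mol

D is staggered. Br at 0° is gauche with NH2 at 60° (0.8); I at 240° is gauche with Et at 180° (1.1). Total 1.9 kcal/mol.
C is staggered. Br at 0° is gauche with NH2 at 300° (0.8); Br at 0° is gauche with Et at 60° (1.0); I at 240° is gauche with NH2 at 300° (1.0). Total 2.8 kcal/mol.
E(D) − E(C) = 1.9 − 2.8 = -0.9 kcal/mol.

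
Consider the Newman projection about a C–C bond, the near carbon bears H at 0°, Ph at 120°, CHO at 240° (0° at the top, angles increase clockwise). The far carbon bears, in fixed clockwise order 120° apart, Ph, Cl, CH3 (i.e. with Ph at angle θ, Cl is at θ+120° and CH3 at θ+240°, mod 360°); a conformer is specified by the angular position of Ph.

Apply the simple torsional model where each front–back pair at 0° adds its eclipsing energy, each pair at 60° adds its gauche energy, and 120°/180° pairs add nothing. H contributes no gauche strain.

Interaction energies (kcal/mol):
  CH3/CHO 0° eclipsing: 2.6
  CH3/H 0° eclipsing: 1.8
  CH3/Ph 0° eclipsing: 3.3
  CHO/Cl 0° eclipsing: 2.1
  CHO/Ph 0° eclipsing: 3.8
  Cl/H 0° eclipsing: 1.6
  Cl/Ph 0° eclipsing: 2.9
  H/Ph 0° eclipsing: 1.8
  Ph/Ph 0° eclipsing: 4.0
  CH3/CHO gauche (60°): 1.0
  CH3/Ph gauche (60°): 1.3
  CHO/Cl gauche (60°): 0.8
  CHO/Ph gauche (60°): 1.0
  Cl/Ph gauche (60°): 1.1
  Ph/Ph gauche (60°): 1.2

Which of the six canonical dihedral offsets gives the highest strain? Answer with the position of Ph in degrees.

240°

Ph at 0° (eclipsed): H(0°)/Ph(0°) eclipsed 1.8; Ph(120°)/Cl(120°) eclipsed 2.9; CHO(240°)/CH3(240°) eclipsed 2.6 → 7.3 kcal/mol.
Ph at 60° (staggered): Ph(120°)/Ph(60°) gauche 1.2; Ph(120°)/Cl(180°) gauche 1.1; CHO(240°)/Cl(180°) gauche 0.8; CHO(240°)/CH3(300°) gauche 1.0 → 4.1 kcal/mol.
Ph at 120° (eclipsed): H(0°)/CH3(0°) eclipsed 1.8; Ph(120°)/Ph(120°) eclipsed 4.0; CHO(240°)/Cl(240°) eclipsed 2.1 → 7.9 kcal/mol.
Ph at 180° (staggered): Ph(120°)/Ph(180°) gauche 1.2; Ph(120°)/CH3(60°) gauche 1.3; CHO(240°)/Ph(180°) gauche 1.0; CHO(240°)/Cl(300°) gauche 0.8 → 4.3 kcal/mol.
Ph at 240° (eclipsed): H(0°)/Cl(0°) eclipsed 1.6; Ph(120°)/CH3(120°) eclipsed 3.3; CHO(240°)/Ph(240°) eclipsed 3.8 → 8.7 kcal/mol.
Ph at 300° (staggered): Ph(120°)/Cl(60°) gauche 1.1; Ph(120°)/CH3(180°) gauche 1.3; CHO(240°)/Ph(300°) gauche 1.0; CHO(240°)/CH3(180°) gauche 1.0 → 4.4 kcal/mol.
The maximum (8.7 kcal/mol) occurs with Ph at 240°.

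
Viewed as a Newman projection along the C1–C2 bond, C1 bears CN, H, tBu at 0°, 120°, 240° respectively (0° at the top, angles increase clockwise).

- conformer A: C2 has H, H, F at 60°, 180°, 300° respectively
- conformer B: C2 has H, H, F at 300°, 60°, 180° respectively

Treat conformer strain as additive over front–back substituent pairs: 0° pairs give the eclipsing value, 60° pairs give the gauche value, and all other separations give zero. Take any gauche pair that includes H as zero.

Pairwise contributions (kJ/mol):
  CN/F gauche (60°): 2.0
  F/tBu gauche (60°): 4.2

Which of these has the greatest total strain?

A (staggered): CN(0°)/F(300°) gauche 2.0; tBu(240°)/F(300°) gauche 4.2 → 6.2 kJ/mol.
B (staggered): tBu(240°)/F(180°) gauche 4.2 → 4.2 kJ/mol.
A has the highest total (6.2 kJ/mol).

A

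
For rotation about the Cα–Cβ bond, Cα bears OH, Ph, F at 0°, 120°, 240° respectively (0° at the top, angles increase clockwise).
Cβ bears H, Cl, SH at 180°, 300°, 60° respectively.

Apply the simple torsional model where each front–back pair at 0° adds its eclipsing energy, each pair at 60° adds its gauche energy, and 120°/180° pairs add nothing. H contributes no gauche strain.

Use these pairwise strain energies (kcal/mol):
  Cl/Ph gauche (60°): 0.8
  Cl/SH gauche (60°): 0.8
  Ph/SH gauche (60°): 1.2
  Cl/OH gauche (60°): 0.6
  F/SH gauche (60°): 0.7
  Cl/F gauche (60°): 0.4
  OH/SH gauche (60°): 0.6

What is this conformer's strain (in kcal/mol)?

2.8 kcal/mol

This conformer (staggered): OH–Cl gauche, OH–SH gauche, Ph–SH gauche, F–Cl gauche; 0.6 + 0.6 + 1.2 + 0.4 = 2.8 kcal/mol.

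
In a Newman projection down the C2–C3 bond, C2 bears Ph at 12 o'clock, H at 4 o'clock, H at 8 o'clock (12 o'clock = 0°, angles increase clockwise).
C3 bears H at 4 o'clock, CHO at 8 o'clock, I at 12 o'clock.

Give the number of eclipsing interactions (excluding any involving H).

1

Non-H eclipsing pairs: Ph(0°)/I(0°) — 1 interaction.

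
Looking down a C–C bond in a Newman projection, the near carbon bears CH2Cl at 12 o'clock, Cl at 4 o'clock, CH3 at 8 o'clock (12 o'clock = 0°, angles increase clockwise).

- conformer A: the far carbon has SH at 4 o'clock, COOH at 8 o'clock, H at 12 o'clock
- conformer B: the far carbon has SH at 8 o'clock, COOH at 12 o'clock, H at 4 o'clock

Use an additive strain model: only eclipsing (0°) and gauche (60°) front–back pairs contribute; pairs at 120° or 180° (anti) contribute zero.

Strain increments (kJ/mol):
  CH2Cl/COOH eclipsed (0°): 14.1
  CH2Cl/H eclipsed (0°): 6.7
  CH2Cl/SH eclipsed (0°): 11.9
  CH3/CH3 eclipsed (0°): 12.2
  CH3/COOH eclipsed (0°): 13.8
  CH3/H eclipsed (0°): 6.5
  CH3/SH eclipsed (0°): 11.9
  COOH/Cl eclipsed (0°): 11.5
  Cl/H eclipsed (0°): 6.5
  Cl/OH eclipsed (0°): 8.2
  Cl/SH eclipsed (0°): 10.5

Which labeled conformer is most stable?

A

A is eclipsed. CH2Cl at 0° is eclipsed with H at 0° (6.7); Cl at 120° is eclipsed with SH at 120° (10.5); CH3 at 240° is eclipsed with COOH at 240° (13.8). Total 31.0 kJ/mol.
B is eclipsed. CH2Cl at 0° is eclipsed with COOH at 0° (14.1); Cl at 120° is eclipsed with H at 120° (6.5); CH3 at 240° is eclipsed with SH at 240° (11.9). Total 32.5 kJ/mol.
A has the lowest total (31.0 kJ/mol).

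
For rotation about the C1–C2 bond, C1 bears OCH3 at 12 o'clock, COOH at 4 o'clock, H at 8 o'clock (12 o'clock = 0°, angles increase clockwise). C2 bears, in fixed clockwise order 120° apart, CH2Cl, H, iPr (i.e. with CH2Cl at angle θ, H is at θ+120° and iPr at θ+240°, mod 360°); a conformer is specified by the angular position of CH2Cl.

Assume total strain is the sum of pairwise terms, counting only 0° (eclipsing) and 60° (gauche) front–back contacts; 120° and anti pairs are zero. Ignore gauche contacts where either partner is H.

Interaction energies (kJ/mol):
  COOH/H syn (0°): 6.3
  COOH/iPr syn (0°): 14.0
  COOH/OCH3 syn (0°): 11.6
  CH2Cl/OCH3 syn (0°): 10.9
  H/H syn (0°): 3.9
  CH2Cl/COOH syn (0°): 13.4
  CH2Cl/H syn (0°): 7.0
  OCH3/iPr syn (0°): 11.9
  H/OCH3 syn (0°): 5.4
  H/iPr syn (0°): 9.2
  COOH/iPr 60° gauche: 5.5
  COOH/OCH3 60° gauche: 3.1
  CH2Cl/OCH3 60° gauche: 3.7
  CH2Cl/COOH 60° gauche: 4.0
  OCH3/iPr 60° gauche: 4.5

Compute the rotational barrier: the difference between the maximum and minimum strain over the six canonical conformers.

20.0 kJ/mol

CH2Cl at 0° (eclipsed): OCH3–CH2Cl eclipsed, COOH–H eclipsed, H–iPr eclipsed; 10.9 + 6.3 + 9.2 = 26.4 kJ/mol.
CH2Cl at 60° (staggered): OCH3–CH2Cl gauche, OCH3–iPr gauche, COOH–CH2Cl gauche; 3.7 + 4.5 + 4.0 = 12.2 kJ/mol.
CH2Cl at 120° (eclipsed): OCH3–iPr eclipsed, COOH–CH2Cl eclipsed, H–H eclipsed; 11.9 + 13.4 + 3.9 = 29.2 kJ/mol.
CH2Cl at 180° (staggered): OCH3–iPr gauche, COOH–CH2Cl gauche, COOH–iPr gauche; 4.5 + 4.0 + 5.5 = 14.0 kJ/mol.
CH2Cl at 240° (eclipsed): OCH3–H eclipsed, COOH–iPr eclipsed, H–CH2Cl eclipsed; 5.4 + 14.0 + 7.0 = 26.4 kJ/mol.
CH2Cl at 300° (staggered): OCH3–CH2Cl gauche, COOH–iPr gauche; 3.7 + 5.5 = 9.2 kJ/mol.
Max at 120° (29.2 kJ/mol), min at 300° (9.2 kJ/mol); barrier = 20.0 kJ/mol.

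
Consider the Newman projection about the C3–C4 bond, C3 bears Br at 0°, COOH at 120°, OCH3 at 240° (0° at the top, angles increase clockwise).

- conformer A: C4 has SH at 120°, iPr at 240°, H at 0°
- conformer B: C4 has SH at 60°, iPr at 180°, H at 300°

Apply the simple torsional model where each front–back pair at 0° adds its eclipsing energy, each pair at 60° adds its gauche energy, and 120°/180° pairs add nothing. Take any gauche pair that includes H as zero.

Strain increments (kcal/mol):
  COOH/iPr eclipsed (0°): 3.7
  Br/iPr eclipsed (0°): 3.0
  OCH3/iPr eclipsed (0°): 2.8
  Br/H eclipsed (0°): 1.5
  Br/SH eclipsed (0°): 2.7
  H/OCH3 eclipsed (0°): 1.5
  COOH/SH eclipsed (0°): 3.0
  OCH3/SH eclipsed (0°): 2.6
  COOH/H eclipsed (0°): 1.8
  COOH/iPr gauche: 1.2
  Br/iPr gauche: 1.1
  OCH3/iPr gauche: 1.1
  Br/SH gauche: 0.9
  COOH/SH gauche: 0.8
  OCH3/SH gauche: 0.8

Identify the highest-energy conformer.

A

A is eclipsed. Br at 0° is eclipsed with H at 0° (1.5); COOH at 120° is eclipsed with SH at 120° (3.0); OCH3 at 240° is eclipsed with iPr at 240° (2.8). Total 7.3 kcal/mol.
B is staggered. Br at 0° is gauche with SH at 60° (0.9); COOH at 120° is gauche with SH at 60° (0.8); COOH at 120° is gauche with iPr at 180° (1.2); OCH3 at 240° is gauche with iPr at 180° (1.1). Total 4.0 kcal/mol.
A has the highest total (7.3 kcal/mol).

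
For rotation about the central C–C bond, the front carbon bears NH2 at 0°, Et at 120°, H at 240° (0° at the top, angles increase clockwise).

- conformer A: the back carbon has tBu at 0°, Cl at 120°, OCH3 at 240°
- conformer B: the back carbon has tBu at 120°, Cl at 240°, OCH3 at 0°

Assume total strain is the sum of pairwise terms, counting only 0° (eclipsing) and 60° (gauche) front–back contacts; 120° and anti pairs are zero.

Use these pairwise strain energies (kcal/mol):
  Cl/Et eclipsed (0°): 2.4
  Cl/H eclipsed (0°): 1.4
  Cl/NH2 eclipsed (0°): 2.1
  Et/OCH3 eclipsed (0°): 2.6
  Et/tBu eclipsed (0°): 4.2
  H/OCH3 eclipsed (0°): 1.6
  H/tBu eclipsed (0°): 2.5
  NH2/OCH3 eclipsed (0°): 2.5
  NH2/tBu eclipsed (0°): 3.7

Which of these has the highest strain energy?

A (eclipsed): NH2–tBu eclipsed, Et–Cl eclipsed, H–OCH3 eclipsed; 3.7 + 2.4 + 1.6 = 7.7 kcal/mol.
B (eclipsed): NH2–OCH3 eclipsed, Et–tBu eclipsed, H–Cl eclipsed; 2.5 + 4.2 + 1.4 = 8.1 kcal/mol.
B has the highest total (8.1 kcal/mol).

B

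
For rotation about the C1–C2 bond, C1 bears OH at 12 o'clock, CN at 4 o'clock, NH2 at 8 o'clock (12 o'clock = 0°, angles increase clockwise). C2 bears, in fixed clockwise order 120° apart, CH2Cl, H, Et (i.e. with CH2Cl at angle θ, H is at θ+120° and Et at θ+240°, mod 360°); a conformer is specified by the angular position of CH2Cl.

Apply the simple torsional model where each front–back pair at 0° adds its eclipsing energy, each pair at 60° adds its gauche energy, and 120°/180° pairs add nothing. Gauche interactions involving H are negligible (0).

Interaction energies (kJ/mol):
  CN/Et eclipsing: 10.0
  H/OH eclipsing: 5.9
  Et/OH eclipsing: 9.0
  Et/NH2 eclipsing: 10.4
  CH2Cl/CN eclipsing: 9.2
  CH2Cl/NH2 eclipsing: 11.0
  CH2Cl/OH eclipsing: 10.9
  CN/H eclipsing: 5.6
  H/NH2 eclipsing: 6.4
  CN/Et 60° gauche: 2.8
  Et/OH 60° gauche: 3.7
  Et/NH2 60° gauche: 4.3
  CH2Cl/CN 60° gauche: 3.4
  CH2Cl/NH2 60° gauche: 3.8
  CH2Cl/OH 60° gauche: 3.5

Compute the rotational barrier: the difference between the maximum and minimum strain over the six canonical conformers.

CH2Cl at 0° is eclipsed. OH at 0° is eclipsed with CH2Cl at 0° (10.9); CN at 120° is eclipsed with H at 120° (5.6); NH2 at 240° is eclipsed with Et at 240° (10.4). Total 26.9 kJ/mol.
CH2Cl at 60° is staggered. OH at 0° is gauche with CH2Cl at 60° (3.5); OH at 0° is gauche with Et at 300° (3.7); CN at 120° is gauche with CH2Cl at 60° (3.4); NH2 at 240° is gauche with Et at 300° (4.3). Total 14.9 kJ/mol.
CH2Cl at 120° is eclipsed. OH at 0° is eclipsed with Et at 0° (9.0); CN at 120° is eclipsed with CH2Cl at 120° (9.2); NH2 at 240° is eclipsed with H at 240° (6.4). Total 24.6 kJ/mol.
CH2Cl at 180° is staggered. OH at 0° is gauche with Et at 60° (3.7); CN at 120° is gauche with CH2Cl at 180° (3.4); CN at 120° is gauche with Et at 60° (2.8); NH2 at 240° is gauche with CH2Cl at 180° (3.8). Total 13.7 kJ/mol.
CH2Cl at 240° is eclipsed. OH at 0° is eclipsed with H at 0° (5.9); CN at 120° is eclipsed with Et at 120° (10.0); NH2 at 240° is eclipsed with CH2Cl at 240° (11.0). Total 26.9 kJ/mol.
CH2Cl at 300° is staggered. OH at 0° is gauche with CH2Cl at 300° (3.5); CN at 120° is gauche with Et at 180° (2.8); NH2 at 240° is gauche with CH2Cl at 300° (3.8); NH2 at 240° is gauche with Et at 180° (4.3). Total 14.4 kJ/mol.
Max at 0° (26.9 kJ/mol), min at 180° (13.7 kJ/mol); barrier = 13.2 kJ/mol.

13.2 kJ/mol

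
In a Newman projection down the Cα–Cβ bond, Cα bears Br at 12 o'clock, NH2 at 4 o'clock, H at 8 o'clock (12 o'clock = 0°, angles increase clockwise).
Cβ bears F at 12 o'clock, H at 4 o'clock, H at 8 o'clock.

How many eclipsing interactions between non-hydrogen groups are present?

1

Non-H eclipsing pairs: Br(0°)/F(0°) — 1 interaction.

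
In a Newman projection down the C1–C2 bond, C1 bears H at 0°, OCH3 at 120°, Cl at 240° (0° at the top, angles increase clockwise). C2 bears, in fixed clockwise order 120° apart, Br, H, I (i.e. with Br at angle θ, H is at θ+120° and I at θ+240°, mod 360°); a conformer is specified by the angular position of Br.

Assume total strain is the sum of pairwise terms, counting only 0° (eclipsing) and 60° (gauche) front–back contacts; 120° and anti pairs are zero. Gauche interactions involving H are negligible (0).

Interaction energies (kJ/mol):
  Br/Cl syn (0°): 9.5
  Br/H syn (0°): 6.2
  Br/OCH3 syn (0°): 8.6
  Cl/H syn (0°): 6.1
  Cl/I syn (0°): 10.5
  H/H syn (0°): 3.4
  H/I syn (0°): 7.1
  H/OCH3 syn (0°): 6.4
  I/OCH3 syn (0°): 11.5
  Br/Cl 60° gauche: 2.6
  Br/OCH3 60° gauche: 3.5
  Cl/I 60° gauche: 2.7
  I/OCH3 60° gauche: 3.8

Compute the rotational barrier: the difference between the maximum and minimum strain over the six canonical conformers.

18.2 kJ/mol

Br at 0° (eclipsed): H(0°)/Br(0°) eclipsed 6.2; OCH3(120°)/H(120°) eclipsed 6.4; Cl(240°)/I(240°) eclipsed 10.5 → 23.1 kJ/mol.
Br at 60° (staggered): OCH3(120°)/Br(60°) gauche 3.5; Cl(240°)/I(300°) gauche 2.7 → 6.2 kJ/mol.
Br at 120° (eclipsed): H(0°)/I(0°) eclipsed 7.1; OCH3(120°)/Br(120°) eclipsed 8.6; Cl(240°)/H(240°) eclipsed 6.1 → 21.8 kJ/mol.
Br at 180° (staggered): OCH3(120°)/Br(180°) gauche 3.5; OCH3(120°)/I(60°) gauche 3.8; Cl(240°)/Br(180°) gauche 2.6 → 9.9 kJ/mol.
Br at 240° (eclipsed): H(0°)/H(0°) eclipsed 3.4; OCH3(120°)/I(120°) eclipsed 11.5; Cl(240°)/Br(240°) eclipsed 9.5 → 24.4 kJ/mol.
Br at 300° (staggered): OCH3(120°)/I(180°) gauche 3.8; Cl(240°)/Br(300°) gauche 2.6; Cl(240°)/I(180°) gauche 2.7 → 9.1 kJ/mol.
Max at 240° (24.4 kJ/mol), min at 60° (6.2 kJ/mol); barrier = 18.2 kJ/mol.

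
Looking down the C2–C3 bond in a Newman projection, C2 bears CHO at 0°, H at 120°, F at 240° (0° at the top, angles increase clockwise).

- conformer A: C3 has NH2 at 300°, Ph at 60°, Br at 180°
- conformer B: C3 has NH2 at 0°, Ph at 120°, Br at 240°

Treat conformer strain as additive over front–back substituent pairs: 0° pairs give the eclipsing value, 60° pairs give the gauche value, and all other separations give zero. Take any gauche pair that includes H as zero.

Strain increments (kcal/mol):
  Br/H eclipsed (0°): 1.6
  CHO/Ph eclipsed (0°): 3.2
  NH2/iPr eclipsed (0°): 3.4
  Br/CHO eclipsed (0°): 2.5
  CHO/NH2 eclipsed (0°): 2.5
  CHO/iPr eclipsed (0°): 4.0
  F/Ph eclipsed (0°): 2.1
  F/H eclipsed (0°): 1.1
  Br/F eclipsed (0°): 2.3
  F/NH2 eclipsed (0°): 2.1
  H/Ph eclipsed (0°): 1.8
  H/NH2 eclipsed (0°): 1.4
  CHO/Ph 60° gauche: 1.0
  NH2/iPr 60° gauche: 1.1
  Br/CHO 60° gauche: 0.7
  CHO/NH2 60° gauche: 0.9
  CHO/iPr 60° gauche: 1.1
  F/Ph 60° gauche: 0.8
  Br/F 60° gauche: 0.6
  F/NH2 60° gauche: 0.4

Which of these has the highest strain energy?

A (staggered): CHO(0°)/NH2(300°) gauche 0.9; CHO(0°)/Ph(60°) gauche 1.0; F(240°)/NH2(300°) gauche 0.4; F(240°)/Br(180°) gauche 0.6 → 2.9 kcal/mol.
B (eclipsed): CHO(0°)/NH2(0°) eclipsed 2.5; H(120°)/Ph(120°) eclipsed 1.8; F(240°)/Br(240°) eclipsed 2.3 → 6.6 kcal/mol.
B has the highest total (6.6 kcal/mol).

B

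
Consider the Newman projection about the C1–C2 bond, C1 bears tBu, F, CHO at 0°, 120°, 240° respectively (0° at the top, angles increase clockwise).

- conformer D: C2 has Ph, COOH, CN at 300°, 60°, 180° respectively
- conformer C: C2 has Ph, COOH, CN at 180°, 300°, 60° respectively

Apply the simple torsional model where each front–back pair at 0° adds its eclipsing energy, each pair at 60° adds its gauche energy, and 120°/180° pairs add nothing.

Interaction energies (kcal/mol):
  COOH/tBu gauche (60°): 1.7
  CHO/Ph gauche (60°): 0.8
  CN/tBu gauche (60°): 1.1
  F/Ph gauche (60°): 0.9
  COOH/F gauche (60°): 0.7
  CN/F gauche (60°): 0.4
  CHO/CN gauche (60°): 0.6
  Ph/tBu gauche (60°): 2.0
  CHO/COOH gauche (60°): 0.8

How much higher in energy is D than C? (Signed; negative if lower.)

+0.5 kcal/mol

D is staggered. tBu at 0° is gauche with Ph at 300° (2.0); tBu at 0° is gauche with COOH at 60° (1.7); F at 120° is gauche with COOH at 60° (0.7); F at 120° is gauche with CN at 180° (0.4); CHO at 240° is gauche with Ph at 300° (0.8); CHO at 240° is gauche with CN at 180° (0.6). Total 6.2 kcal/mol.
C is staggered. tBu at 0° is gauche with COOH at 300° (1.7); tBu at 0° is gauche with CN at 60° (1.1); F at 120° is gauche with Ph at 180° (0.9); F at 120° is gauche with CN at 60° (0.4); CHO at 240° is gauche with Ph at 180° (0.8); CHO at 240° is gauche with COOH at 300° (0.8). Total 5.7 kcal/mol.
E(D) − E(C) = 6.2 − 5.7 = +0.5 kcal/mol.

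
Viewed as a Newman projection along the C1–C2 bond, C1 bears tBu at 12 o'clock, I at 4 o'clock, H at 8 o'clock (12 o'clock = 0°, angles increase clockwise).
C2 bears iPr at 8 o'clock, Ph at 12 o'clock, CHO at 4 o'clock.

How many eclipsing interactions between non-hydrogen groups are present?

Non-H eclipsing pairs: tBu(0°)/Ph(0°); I(120°)/CHO(120°) — 2 interactions.

2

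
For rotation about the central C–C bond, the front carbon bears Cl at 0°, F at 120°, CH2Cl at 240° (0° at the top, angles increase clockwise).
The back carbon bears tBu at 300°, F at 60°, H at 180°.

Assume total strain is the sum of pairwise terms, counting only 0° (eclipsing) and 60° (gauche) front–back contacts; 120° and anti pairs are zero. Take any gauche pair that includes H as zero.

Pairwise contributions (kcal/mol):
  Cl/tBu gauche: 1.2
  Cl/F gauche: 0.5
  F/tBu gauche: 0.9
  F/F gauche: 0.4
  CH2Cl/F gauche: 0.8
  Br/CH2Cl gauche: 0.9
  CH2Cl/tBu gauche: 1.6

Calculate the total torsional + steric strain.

This conformer is staggered. Cl at 0° is gauche with tBu at 300° (1.2); Cl at 0° is gauche with F at 60° (0.5); F at 120° is gauche with F at 60° (0.4); CH2Cl at 240° is gauche with tBu at 300° (1.6). Total 3.7 kcal/mol.

3.7 kcal/mol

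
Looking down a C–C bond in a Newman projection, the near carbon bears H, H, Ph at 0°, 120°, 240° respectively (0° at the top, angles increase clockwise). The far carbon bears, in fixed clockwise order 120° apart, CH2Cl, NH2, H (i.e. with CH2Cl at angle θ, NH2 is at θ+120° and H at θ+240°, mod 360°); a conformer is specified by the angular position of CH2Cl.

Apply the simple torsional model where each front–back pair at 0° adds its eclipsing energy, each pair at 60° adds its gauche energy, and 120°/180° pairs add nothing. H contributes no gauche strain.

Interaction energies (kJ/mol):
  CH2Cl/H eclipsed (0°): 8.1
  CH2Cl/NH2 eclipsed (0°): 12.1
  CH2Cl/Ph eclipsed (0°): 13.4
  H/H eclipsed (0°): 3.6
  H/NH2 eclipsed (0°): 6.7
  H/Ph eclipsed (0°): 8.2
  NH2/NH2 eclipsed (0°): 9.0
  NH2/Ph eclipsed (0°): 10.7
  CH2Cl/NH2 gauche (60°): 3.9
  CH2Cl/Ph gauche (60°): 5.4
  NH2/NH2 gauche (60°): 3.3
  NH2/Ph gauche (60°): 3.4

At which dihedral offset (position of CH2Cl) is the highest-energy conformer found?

240°

CH2Cl at 0° (eclipsed): H–CH2Cl eclipsed, H–NH2 eclipsed, Ph–H eclipsed; 8.1 + 6.7 + 8.2 = 23.0 kJ/mol.
CH2Cl at 60° (staggered): Ph–NH2 gauche; 3.4 = 3.4 kJ/mol.
CH2Cl at 120° (eclipsed): H–H eclipsed, H–CH2Cl eclipsed, Ph–NH2 eclipsed; 3.6 + 8.1 + 10.7 = 22.4 kJ/mol.
CH2Cl at 180° (staggered): Ph–CH2Cl gauche, Ph–NH2 gauche; 5.4 + 3.4 = 8.8 kJ/mol.
CH2Cl at 240° (eclipsed): H–NH2 eclipsed, H–H eclipsed, Ph–CH2Cl eclipsed; 6.7 + 3.6 + 13.4 = 23.7 kJ/mol.
CH2Cl at 300° (staggered): Ph–CH2Cl gauche; 5.4 = 5.4 kJ/mol.
The maximum (23.7 kJ/mol) occurs with CH2Cl at 240°.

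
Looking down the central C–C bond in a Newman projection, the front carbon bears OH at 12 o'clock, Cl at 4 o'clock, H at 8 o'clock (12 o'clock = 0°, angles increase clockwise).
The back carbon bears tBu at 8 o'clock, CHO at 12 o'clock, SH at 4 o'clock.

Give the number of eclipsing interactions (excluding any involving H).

2

Non-H eclipsing pairs: OH(0°)/CHO(0°); Cl(120°)/SH(120°) — 2 interactions.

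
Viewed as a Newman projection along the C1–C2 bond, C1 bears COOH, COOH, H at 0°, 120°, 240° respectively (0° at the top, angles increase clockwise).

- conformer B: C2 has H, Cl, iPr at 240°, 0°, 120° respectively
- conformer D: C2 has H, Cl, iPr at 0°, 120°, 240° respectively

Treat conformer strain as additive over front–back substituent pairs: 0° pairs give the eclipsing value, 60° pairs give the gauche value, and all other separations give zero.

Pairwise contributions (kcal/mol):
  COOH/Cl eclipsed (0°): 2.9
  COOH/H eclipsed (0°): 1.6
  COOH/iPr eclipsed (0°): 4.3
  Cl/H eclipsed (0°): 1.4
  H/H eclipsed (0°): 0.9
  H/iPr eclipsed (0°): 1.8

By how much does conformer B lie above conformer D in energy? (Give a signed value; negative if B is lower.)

B (eclipsed): COOH(0°)/Cl(0°) eclipsed 2.9; COOH(120°)/iPr(120°) eclipsed 4.3; H(240°)/H(240°) eclipsed 0.9 → 8.1 kcal/mol.
D (eclipsed): COOH(0°)/H(0°) eclipsed 1.6; COOH(120°)/Cl(120°) eclipsed 2.9; H(240°)/iPr(240°) eclipsed 1.8 → 6.3 kcal/mol.
E(B) − E(D) = 8.1 − 6.3 = +1.8 kcal/mol.

+1.8 kcal/mol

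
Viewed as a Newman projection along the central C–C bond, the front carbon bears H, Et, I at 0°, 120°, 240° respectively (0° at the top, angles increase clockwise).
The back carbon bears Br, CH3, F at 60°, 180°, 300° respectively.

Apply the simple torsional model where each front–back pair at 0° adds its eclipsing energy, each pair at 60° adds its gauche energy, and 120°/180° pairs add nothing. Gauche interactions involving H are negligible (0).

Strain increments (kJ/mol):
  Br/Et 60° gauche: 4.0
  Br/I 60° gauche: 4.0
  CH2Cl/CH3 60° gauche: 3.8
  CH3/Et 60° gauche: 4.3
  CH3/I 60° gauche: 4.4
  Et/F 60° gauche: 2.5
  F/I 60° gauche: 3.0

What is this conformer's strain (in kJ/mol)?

15.7 kJ/mol

This conformer (staggered): Et(120°)/Br(60°) gauche 4.0; Et(120°)/CH3(180°) gauche 4.3; I(240°)/CH3(180°) gauche 4.4; I(240°)/F(300°) gauche 3.0 → 15.7 kJ/mol.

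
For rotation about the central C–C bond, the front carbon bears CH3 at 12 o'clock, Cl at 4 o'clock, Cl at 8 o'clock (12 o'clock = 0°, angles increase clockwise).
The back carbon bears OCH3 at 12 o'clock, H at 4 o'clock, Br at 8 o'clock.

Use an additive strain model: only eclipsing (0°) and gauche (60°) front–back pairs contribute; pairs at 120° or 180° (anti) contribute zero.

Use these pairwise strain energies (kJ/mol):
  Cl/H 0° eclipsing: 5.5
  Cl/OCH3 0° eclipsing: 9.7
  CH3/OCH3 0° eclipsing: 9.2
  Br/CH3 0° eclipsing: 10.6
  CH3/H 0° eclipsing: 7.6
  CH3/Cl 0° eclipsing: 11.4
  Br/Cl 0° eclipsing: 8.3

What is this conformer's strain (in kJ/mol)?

23.0 kJ/mol

This conformer (eclipsed): CH3(0°)/OCH3(0°) eclipsed 9.2; Cl(120°)/H(120°) eclipsed 5.5; Cl(240°)/Br(240°) eclipsed 8.3 → 23.0 kJ/mol.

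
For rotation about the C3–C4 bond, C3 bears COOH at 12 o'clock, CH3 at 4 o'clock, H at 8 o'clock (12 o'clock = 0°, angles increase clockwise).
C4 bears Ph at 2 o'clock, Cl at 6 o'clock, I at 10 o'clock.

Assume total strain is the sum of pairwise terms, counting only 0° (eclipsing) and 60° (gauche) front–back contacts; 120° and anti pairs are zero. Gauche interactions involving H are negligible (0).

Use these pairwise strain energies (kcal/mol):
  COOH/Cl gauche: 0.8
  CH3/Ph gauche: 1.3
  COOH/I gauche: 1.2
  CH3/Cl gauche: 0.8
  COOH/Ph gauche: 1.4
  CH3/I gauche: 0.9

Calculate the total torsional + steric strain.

This conformer (staggered): COOH(0°)/Ph(60°) gauche 1.4; COOH(0°)/I(300°) gauche 1.2; CH3(120°)/Ph(60°) gauche 1.3; CH3(120°)/Cl(180°) gauche 0.8 → 4.7 kcal/mol.

4.7 kcal/mol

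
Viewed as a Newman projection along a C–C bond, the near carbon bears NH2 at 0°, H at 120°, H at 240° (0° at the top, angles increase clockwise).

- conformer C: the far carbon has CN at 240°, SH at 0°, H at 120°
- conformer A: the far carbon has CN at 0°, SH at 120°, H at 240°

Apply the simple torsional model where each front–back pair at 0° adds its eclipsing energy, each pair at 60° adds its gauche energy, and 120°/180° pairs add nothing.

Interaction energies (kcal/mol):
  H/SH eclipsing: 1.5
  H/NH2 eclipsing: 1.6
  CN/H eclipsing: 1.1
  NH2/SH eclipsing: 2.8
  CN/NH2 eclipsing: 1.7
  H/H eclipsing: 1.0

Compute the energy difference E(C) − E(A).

C (eclipsed): NH2(0°)/SH(0°) eclipsed 2.8; H(120°)/H(120°) eclipsed 1.0; H(240°)/CN(240°) eclipsed 1.1 → 4.9 kcal/mol.
A (eclipsed): NH2(0°)/CN(0°) eclipsed 1.7; H(120°)/SH(120°) eclipsed 1.5; H(240°)/H(240°) eclipsed 1.0 → 4.2 kcal/mol.
E(C) − E(A) = 4.9 − 4.2 = +0.7 kcal/mol.

+0.7 kcal/mol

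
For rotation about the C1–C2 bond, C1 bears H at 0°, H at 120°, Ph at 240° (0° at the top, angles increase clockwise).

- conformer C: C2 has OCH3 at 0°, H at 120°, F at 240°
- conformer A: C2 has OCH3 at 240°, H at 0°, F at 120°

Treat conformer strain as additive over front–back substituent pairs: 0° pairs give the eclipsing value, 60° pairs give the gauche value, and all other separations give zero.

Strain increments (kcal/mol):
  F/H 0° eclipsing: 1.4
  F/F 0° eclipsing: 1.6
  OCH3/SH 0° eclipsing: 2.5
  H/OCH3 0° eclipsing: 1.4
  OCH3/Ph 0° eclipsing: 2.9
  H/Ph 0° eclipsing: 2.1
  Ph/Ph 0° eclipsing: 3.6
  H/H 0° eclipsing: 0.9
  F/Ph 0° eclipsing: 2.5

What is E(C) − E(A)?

-0.4 kcal/mol

C (eclipsed): H–OCH3 eclipsed, H–H eclipsed, Ph–F eclipsed; 1.4 + 0.9 + 2.5 = 4.8 kcal/mol.
A (eclipsed): H–H eclipsed, H–F eclipsed, Ph–OCH3 eclipsed; 0.9 + 1.4 + 2.9 = 5.2 kcal/mol.
E(C) − E(A) = 4.8 − 5.2 = -0.4 kcal/mol.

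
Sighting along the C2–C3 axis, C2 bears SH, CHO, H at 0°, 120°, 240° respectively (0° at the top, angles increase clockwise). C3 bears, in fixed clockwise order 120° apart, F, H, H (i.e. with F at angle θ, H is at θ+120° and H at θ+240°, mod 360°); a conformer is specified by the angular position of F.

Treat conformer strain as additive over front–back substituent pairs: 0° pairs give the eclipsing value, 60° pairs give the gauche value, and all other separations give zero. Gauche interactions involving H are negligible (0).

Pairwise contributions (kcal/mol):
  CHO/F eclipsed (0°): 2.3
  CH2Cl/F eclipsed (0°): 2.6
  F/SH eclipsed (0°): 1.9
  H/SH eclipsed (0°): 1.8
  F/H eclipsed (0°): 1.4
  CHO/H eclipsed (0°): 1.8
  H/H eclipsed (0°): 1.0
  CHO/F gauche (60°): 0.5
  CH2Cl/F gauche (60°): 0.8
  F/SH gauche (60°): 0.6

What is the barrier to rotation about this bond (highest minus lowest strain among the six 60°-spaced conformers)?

F at 0° (eclipsed): SH–F eclipsed, CHO–H eclipsed, H–H eclipsed; 1.9 + 1.8 + 1.0 = 4.7 kcal/mol.
F at 60° (staggered): SH–F gauche, CHO–F gauche; 0.6 + 0.5 = 1.1 kcal/mol.
F at 120° (eclipsed): SH–H eclipsed, CHO–F eclipsed, H–H eclipsed; 1.8 + 2.3 + 1.0 = 5.1 kcal/mol.
F at 180° (staggered): CHO–F gauche; 0.5 = 0.5 kcal/mol.
F at 240° (eclipsed): SH–H eclipsed, CHO–H eclipsed, H–F eclipsed; 1.8 + 1.8 + 1.4 = 5.0 kcal/mol.
F at 300° (staggered): SH–F gauche; 0.6 = 0.6 kcal/mol.
Max at 120° (5.1 kcal/mol), min at 180° (0.5 kcal/mol); barrier = 4.6 kcal/mol.

4.6 kcal/mol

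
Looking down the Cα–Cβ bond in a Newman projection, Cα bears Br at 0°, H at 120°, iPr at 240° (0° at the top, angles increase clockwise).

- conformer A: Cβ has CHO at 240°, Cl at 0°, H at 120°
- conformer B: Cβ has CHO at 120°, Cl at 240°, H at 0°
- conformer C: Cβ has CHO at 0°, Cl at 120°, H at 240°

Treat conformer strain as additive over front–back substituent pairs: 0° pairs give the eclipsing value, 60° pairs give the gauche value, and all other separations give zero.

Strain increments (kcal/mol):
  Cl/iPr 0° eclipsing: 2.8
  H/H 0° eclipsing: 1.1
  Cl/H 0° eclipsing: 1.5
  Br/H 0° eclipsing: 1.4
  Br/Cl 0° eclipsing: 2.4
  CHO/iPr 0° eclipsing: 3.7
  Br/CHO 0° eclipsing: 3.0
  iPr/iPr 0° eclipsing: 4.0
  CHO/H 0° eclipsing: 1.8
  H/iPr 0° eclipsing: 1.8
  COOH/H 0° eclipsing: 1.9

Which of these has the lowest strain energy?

B

A (eclipsed): Br(0°)/Cl(0°) eclipsed 2.4; H(120°)/H(120°) eclipsed 1.1; iPr(240°)/CHO(240°) eclipsed 3.7 → 7.2 kcal/mol.
B (eclipsed): Br(0°)/H(0°) eclipsed 1.4; H(120°)/CHO(120°) eclipsed 1.8; iPr(240°)/Cl(240°) eclipsed 2.8 → 6.0 kcal/mol.
C (eclipsed): Br(0°)/CHO(0°) eclipsed 3.0; H(120°)/Cl(120°) eclipsed 1.5; iPr(240°)/H(240°) eclipsed 1.8 → 6.3 kcal/mol.
B has the lowest total (6.0 kcal/mol).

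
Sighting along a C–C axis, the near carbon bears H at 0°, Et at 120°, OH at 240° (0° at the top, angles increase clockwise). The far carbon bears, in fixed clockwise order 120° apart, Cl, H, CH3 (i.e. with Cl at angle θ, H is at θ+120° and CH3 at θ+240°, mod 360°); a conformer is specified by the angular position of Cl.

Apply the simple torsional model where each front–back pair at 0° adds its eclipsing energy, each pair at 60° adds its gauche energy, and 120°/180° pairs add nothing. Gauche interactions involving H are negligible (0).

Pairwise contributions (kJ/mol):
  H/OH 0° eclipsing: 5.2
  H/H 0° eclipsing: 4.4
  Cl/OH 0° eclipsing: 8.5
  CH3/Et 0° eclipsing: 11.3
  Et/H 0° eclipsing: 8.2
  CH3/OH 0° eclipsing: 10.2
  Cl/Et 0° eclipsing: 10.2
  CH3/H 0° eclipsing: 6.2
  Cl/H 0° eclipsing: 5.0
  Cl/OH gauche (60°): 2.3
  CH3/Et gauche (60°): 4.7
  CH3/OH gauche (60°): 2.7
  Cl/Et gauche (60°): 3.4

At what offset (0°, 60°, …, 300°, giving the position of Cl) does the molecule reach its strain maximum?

240°

Cl at 0° (eclipsed): H(0°)/Cl(0°) eclipsed 5.0; Et(120°)/H(120°) eclipsed 8.2; OH(240°)/CH3(240°) eclipsed 10.2 → 23.4 kJ/mol.
Cl at 60° (staggered): Et(120°)/Cl(60°) gauche 3.4; OH(240°)/CH3(300°) gauche 2.7 → 6.1 kJ/mol.
Cl at 120° (eclipsed): H(0°)/CH3(0°) eclipsed 6.2; Et(120°)/Cl(120°) eclipsed 10.2; OH(240°)/H(240°) eclipsed 5.2 → 21.6 kJ/mol.
Cl at 180° (staggered): Et(120°)/Cl(180°) gauche 3.4; Et(120°)/CH3(60°) gauche 4.7; OH(240°)/Cl(180°) gauche 2.3 → 10.4 kJ/mol.
Cl at 240° (eclipsed): H(0°)/H(0°) eclipsed 4.4; Et(120°)/CH3(120°) eclipsed 11.3; OH(240°)/Cl(240°) eclipsed 8.5 → 24.2 kJ/mol.
Cl at 300° (staggered): Et(120°)/CH3(180°) gauche 4.7; OH(240°)/Cl(300°) gauche 2.3; OH(240°)/CH3(180°) gauche 2.7 → 9.7 kJ/mol.
The maximum (24.2 kJ/mol) occurs with Cl at 240°.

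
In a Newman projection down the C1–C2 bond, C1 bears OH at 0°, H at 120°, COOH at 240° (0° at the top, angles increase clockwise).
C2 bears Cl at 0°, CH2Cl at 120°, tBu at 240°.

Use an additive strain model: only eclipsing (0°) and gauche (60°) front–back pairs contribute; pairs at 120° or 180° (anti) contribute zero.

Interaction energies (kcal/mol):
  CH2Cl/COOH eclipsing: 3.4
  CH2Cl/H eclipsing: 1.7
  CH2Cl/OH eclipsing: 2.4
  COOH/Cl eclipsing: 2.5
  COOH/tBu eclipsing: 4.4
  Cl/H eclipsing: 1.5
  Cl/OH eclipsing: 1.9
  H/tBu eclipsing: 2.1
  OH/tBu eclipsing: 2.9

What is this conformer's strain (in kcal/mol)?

This conformer is eclipsed. OH at 0° is eclipsed with Cl at 0° (1.9); H at 120° is eclipsed with CH2Cl at 120° (1.7); COOH at 240° is eclipsed with tBu at 240° (4.4). Total 8.0 kcal/mol.

8.0 kcal/mol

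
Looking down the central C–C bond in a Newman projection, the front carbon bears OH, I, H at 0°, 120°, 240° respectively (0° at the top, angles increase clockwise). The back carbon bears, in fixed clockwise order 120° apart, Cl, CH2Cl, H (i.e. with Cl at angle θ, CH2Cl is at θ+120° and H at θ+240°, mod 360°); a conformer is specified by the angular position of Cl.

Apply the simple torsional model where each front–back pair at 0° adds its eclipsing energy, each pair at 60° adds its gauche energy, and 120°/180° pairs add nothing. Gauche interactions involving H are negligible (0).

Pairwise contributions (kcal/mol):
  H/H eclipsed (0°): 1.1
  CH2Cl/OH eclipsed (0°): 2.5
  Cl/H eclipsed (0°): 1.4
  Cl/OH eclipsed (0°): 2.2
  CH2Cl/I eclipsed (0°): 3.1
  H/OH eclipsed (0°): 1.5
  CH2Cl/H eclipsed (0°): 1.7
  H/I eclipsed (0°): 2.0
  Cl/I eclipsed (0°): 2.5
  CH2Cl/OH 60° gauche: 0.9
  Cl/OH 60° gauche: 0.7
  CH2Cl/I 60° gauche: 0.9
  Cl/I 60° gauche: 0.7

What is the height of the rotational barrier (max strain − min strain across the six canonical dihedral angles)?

Cl at 0° (eclipsed): OH–Cl eclipsed, I–CH2Cl eclipsed, H–H eclipsed; 2.2 + 3.1 + 1.1 = 6.4 kcal/mol.
Cl at 60° (staggered): OH–Cl gauche, I–Cl gauche, I–CH2Cl gauche; 0.7 + 0.7 + 0.9 = 2.3 kcal/mol.
Cl at 120° (eclipsed): OH–H eclipsed, I–Cl eclipsed, H–CH2Cl eclipsed; 1.5 + 2.5 + 1.7 = 5.7 kcal/mol.
Cl at 180° (staggered): OH–CH2Cl gauche, I–Cl gauche; 0.9 + 0.7 = 1.6 kcal/mol.
Cl at 240° (eclipsed): OH–CH2Cl eclipsed, I–H eclipsed, H–Cl eclipsed; 2.5 + 2.0 + 1.4 = 5.9 kcal/mol.
Cl at 300° (staggered): OH–Cl gauche, OH–CH2Cl gauche, I–CH2Cl gauche; 0.7 + 0.9 + 0.9 = 2.5 kcal/mol.
Max at 0° (6.4 kcal/mol), min at 180° (1.6 kcal/mol); barrier = 4.8 kcal/mol.

4.8 kcal/mol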